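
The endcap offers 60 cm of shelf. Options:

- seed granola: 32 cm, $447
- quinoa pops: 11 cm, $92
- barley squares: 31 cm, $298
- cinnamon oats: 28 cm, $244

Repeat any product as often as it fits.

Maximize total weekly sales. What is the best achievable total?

691

Best packing: seed granola + cinnamon oats — 60 cm, 691 total.
That's the maximum — no swap from here does better than 691.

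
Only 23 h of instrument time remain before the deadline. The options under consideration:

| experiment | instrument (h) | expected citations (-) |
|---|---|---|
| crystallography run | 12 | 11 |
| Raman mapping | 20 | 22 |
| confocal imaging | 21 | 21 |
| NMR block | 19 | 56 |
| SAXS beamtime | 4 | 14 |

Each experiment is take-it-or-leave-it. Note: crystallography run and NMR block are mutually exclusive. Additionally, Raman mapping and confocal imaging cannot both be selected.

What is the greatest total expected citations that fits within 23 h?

70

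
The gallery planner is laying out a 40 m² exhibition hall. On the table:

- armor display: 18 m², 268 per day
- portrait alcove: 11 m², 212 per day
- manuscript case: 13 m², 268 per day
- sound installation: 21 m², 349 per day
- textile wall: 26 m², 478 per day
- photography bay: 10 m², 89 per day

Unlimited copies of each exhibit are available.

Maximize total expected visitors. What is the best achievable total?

Taking 3×manuscript case: 39 m² used, 804 in expected visitors.
The spare 1 m² is too small for any remaining exhibit, and no exchange beats 804.

804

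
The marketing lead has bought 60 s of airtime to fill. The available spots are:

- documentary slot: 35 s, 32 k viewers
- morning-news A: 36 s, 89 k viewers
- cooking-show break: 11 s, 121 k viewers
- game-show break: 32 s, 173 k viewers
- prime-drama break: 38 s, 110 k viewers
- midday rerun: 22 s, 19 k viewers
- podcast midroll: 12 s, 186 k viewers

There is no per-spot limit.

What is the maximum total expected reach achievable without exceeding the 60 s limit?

The ratio ordering already packs tightly: 5×podcast midroll, 60 s, 930.
Nothing else within 60 s beats 930.

930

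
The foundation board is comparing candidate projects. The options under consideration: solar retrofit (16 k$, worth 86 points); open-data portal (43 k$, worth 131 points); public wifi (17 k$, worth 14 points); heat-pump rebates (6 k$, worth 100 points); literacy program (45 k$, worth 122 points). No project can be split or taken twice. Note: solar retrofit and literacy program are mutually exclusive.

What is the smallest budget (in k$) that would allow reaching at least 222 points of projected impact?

49

Minimise k$ subject to total projected impact ≥ 222.
open-data portal + heat-pump rebates reaches 231 using 49 k$.
Below 49 k$ the best achievable stays under 222.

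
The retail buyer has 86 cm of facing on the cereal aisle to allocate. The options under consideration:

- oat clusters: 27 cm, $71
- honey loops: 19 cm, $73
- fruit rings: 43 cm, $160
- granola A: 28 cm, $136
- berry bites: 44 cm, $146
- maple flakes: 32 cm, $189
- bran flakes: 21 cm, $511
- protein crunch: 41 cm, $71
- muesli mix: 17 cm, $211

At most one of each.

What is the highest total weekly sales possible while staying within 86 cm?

Filling by ratio: maple flakes + bran flakes + muesli mix for 911, with 16 cm left unused.
Replace maple flakes with honey loops + granola A: the trade gains 20 net, giving 931 at 85 cm.

931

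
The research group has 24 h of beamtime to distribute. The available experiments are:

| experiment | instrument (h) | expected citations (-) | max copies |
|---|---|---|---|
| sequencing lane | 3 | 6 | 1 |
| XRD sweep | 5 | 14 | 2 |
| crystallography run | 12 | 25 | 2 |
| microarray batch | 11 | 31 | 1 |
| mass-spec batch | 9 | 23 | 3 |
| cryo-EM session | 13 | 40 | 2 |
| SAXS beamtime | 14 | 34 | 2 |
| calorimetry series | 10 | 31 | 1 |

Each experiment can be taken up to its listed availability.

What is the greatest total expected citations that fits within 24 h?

71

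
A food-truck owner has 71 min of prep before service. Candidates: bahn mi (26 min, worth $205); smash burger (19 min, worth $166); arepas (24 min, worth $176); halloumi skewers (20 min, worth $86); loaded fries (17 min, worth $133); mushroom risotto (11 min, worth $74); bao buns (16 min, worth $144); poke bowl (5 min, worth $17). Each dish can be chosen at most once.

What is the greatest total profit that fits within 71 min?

Taking the top-ratio dishes first gives bahn mi + smash burger + bao buns + poke bowl for 532 (66 min).
The 31 min tied up in bahn mi and poke bowl is better spent on arepas + mushroom risotto — total rises to 560 (70 min).

560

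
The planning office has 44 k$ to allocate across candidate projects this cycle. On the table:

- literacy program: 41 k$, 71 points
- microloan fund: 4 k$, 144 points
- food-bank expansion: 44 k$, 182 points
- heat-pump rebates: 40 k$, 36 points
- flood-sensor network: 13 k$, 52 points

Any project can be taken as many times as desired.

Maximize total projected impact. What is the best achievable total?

Density check — microloan fund 36.00, food-bank expansion 4.14, flood-sensor network 4.00, literacy program 1.73 are the best per k$.
Taking 11×microloan fund: 44 k$ used, 1584 in projected impact.
That's the maximum — no swap from here does better than 1584.

1584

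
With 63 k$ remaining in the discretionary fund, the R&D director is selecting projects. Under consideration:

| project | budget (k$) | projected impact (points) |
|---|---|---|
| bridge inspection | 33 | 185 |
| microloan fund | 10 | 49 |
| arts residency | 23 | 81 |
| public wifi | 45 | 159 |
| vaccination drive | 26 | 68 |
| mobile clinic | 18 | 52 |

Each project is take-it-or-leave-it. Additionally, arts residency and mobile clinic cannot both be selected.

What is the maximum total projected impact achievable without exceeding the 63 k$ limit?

286

Density check — bridge inspection 5.61, microloan fund 4.90, public wifi 3.53, arts residency 3.52 are the best per k$.
Bridge inspection + microloan fund + mobile clinic uses 61 of the 63 k$ and totals 286.
The closest alternative, bridge inspection + arts residency, reaches only 266.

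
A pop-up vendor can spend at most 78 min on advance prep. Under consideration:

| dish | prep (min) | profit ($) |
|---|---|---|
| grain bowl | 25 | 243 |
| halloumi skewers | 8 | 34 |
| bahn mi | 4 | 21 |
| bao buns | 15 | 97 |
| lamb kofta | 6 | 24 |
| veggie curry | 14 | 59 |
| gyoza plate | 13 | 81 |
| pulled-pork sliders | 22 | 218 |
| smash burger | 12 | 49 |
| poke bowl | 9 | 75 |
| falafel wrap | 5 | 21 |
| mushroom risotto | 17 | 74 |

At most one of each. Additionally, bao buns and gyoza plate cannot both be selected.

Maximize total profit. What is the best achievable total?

659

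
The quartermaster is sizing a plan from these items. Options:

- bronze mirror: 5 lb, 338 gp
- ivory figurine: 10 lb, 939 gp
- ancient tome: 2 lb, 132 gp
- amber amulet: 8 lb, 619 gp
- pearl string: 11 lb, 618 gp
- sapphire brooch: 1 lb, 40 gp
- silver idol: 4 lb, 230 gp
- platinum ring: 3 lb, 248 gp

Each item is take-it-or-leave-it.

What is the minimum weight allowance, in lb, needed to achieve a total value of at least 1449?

Look for the lowest-weight combination reaching 1449.
Taking ivory figurine + amber amulet gives 1558 (≥ 1449) for 18 lb.
Below 18 lb the best achievable stays under 1449.

18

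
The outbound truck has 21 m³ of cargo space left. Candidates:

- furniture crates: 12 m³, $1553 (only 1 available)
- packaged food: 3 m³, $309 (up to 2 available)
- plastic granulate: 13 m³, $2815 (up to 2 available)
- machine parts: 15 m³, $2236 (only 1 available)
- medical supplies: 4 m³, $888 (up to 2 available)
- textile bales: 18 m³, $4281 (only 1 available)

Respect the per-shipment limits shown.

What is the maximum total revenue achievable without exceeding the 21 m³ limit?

4591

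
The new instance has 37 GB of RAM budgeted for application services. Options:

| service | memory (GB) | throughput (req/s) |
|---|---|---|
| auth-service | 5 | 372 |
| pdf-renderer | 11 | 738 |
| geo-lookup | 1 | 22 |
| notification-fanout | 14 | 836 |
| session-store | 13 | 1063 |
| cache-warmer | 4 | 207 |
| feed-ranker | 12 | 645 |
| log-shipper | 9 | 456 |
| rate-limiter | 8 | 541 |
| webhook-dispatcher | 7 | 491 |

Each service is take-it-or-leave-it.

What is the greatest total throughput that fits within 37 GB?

A density-first pass picks auth-service + session-store + cache-warmer + rate-limiter + webhook-dispatcher — 2674 at 37 GB.
Replace cache-warmer and webhook-dispatcher with pdf-renderer: the trade gains 40 net, giving 2714 at 37 GB.

2714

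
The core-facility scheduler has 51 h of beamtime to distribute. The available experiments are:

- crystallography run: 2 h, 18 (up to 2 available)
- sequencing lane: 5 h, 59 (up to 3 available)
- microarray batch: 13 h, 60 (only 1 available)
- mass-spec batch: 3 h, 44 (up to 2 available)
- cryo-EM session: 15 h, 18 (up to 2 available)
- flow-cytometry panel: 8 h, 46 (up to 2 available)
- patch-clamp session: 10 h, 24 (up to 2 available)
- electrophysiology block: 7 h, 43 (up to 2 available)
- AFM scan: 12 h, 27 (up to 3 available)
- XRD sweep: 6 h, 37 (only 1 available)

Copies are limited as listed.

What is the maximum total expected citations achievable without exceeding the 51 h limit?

452

Density check — mass-spec batch 14.67, sequencing lane 11.80, crystallography run 9.00 are the best per h.
Filling by ratio: 2×crystallography run + 3×sequencing lane + 2×mass-spec batch + 2×electrophysiology block + XRD sweep for 424, with 6 h left unused.
Dropping crystallography run frees 2 h; slotting in flow-cytometry panel (8 h) lifts the total to 452 at 51 h.
That's the maximum — no swap from here does better than 452.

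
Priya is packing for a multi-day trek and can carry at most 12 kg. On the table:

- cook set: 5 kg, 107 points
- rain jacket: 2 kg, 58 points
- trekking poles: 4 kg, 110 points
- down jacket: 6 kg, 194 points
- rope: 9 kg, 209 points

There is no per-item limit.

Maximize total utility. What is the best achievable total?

Best packing: 2×down jacket — 12 kg, 388 total.
Nothing else within 12 kg beats 388.

388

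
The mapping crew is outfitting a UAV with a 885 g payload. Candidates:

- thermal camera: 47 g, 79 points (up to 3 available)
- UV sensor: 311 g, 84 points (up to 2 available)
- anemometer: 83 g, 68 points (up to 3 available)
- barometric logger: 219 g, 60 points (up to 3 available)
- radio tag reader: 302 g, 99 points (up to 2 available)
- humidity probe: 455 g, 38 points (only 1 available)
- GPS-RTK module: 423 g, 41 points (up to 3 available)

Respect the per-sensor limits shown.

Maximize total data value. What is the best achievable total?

561

Ranking by ratio (data value/g): thermal camera 1.68, anemometer 0.82, radio tag reader 0.33, barometric logger 0.27.
Filling by ratio: 3×thermal camera + 3×anemometer + radio tag reader for 540, with 193 g left unused.
Replace radio tag reader with 2×barometric logger: the trade gains 21 net, giving 561 at 828 g.
Every other selection either busts 885 g or exceeds an availability limit or fails to beat 561.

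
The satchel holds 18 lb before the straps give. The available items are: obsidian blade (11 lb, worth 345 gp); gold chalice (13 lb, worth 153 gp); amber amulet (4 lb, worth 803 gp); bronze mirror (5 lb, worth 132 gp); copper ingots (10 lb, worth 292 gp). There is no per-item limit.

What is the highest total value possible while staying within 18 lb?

3212

Density check — amber amulet 200.75, obsidian blade 31.36, copper ingots 29.20, bronze mirror 26.40 are the best per lb.
4×amber amulet uses 16 of the 18 lb and totals 3212.
Nothing else within 18 lb beats 3212.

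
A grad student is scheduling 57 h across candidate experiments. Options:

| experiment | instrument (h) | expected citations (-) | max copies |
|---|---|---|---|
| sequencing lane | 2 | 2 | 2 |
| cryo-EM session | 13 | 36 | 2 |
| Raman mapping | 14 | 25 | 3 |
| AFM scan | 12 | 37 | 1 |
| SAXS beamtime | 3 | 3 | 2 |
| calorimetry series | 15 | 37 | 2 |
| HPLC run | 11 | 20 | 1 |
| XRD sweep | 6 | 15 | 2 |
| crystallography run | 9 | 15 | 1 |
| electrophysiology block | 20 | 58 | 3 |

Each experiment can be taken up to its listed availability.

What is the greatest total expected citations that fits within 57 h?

Taking the top-ratio experiments first gives 2×sequencing lane + AFM scan + 2×electrophysiology block for 157 (56 h).
Dropping 2×sequencing lane and electrophysiology block frees 24 h; slotting in cryo-EM session + 2×XRD sweep (25 h) lifts the total to 161 at 57 h.

161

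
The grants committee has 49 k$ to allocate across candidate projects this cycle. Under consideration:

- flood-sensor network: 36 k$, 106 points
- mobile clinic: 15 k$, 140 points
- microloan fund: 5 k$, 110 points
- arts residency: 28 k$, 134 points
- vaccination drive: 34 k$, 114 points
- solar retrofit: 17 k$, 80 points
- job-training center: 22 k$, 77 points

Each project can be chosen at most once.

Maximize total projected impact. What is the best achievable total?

384

By projected impact per k$: microloan fund 22.00, mobile clinic 9.33, arts residency 4.79, solar retrofit 4.71 lead.
Taking mobile clinic + microloan fund + arts residency: 48 k$ used, 384 in projected impact.
Nothing else within 49 k$ beats 384.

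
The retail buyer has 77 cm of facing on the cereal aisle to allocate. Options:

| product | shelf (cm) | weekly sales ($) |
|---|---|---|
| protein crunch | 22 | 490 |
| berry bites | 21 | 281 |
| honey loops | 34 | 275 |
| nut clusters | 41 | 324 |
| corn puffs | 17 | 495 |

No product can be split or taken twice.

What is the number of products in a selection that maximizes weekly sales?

The maximum weekly sales within 77 cm is 1266.
For example protein crunch + berry bites + corn puffs achieves it, using 60 cm.
Any selection reaching 1266 contains exactly 3 products.

3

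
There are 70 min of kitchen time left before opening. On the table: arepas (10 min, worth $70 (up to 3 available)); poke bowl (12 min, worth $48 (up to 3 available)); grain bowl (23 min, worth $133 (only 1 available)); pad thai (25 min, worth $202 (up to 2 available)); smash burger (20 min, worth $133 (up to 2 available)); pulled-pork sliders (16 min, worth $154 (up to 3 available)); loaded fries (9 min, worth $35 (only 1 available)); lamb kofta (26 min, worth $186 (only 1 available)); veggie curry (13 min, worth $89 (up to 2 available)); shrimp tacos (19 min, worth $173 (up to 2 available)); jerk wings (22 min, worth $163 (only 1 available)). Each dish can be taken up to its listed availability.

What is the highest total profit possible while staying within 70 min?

654

Ranking by ratio (profit/min): pulled-pork sliders 9.62, shrimp tacos 9.11, pad thai 8.08.
Filling by ratio: 3×pulled-pork sliders + shrimp tacos for 635, with 3 min left unused.
The 16 min tied up in pulled-pork sliders is better spent on shrimp tacos — total rises to 654 (70 min).
Every other selection either busts 70 min or exceeds an availability limit or fails to beat 654.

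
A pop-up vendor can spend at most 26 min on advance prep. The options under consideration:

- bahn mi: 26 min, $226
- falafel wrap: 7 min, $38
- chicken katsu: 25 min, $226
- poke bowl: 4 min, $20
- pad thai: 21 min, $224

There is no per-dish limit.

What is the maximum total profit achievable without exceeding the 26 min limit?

244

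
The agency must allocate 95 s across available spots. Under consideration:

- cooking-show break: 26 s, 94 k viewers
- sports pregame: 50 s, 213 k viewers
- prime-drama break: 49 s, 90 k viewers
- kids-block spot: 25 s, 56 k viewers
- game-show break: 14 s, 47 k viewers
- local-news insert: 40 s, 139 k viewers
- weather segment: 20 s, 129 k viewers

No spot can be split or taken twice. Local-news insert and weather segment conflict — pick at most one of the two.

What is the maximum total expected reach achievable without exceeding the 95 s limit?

398

Ranking by ratio (expected reach/s): weather segment 6.45, sports pregame 4.26, cooking-show break 3.62, local-news insert 3.48.
A density-first pass picks sports pregame + game-show break + weather segment — 389 at 84 s.
Dropping game-show break frees 14 s; slotting in kids-block spot (25 s) lifts the total to 398 at 95 s.
Next best is sports pregame + game-show break + weather segment at 389 (84 s) — short by 9.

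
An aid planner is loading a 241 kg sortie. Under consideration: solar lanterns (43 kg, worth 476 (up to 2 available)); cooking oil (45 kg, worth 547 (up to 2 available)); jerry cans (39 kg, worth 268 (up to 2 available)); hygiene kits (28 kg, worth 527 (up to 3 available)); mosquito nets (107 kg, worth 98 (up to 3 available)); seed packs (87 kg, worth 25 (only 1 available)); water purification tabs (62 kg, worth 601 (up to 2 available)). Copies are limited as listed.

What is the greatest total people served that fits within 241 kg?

Taking the top-ratio supplies first gives solar lanterns + 2×cooking oil + 3×hygiene kits for 3151 (217 kg).
Dropping solar lanterns frees 43 kg; slotting in water purification tabs (62 kg) lifts the total to 3276 at 236 kg.
Nothing else within 241 kg beats 3276.

3276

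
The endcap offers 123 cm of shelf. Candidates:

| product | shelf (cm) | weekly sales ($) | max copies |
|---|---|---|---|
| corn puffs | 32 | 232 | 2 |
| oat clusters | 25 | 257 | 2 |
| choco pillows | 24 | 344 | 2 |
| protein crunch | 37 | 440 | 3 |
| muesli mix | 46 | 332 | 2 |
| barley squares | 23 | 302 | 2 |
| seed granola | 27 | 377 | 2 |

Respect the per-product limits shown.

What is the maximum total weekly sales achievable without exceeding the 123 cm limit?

1669

By weekly sales per cm: choco pillows 14.33, seed granola 13.96, barley squares 13.13, protein crunch 11.89 lead.
Filling by ratio: 2×choco pillows + 2×seed granola for 1442, with 21 cm left unused.
Dropping seed granola frees 27 cm; slotting in 2×barley squares (46 cm) lifts the total to 1669 at 121 cm.
The spare 2 cm is too small for any remaining product, and no exchange beats 1669.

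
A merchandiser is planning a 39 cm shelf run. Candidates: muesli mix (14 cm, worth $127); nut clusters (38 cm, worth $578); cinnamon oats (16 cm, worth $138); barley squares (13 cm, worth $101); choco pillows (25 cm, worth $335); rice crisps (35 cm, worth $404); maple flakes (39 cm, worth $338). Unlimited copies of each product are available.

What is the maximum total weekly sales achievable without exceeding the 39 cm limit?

578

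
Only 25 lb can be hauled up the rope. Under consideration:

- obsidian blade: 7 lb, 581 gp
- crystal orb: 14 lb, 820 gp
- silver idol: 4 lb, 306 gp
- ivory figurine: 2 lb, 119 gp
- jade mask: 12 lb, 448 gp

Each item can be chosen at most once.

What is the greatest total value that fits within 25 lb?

1707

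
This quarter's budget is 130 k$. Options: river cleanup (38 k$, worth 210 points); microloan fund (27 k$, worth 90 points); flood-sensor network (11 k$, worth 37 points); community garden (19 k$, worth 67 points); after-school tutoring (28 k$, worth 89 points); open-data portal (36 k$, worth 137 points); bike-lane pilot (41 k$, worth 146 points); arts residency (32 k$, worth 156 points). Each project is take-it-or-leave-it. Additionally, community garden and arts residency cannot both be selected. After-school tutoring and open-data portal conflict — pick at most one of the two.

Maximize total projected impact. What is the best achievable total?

549

Best packing: river cleanup + flood-sensor network + bike-lane pilot + arts residency — 122 k$, 549 total.
Next best is river cleanup + microloan fund + after-school tutoring + arts residency at 545 (125 k$) — short by 4.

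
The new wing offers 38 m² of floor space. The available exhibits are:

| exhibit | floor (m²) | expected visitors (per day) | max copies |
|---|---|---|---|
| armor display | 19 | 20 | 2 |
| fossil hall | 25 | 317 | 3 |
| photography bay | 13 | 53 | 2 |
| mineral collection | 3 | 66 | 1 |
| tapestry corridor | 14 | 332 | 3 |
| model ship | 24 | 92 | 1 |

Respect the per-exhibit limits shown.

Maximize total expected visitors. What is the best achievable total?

Density check — tapestry corridor 23.71, mineral collection 22.00, fossil hall 12.68, photography bay 4.08 are the best per m².
The ratio ordering already packs tightly: mineral collection + 2×tapestry corridor, 31 m², 730.

730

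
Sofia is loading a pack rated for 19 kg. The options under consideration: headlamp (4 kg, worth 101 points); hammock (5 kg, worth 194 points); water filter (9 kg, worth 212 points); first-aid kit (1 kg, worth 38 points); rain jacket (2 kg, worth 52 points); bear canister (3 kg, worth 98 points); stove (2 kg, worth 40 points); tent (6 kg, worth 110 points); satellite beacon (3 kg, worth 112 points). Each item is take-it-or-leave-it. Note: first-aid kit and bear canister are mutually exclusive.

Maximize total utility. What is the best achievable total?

597

Headlamp + hammock + rain jacket + bear canister + stove + satellite beacon uses 19 of the 19 kg and totals 597.
That's the maximum — no feasible swap from here does better than 597.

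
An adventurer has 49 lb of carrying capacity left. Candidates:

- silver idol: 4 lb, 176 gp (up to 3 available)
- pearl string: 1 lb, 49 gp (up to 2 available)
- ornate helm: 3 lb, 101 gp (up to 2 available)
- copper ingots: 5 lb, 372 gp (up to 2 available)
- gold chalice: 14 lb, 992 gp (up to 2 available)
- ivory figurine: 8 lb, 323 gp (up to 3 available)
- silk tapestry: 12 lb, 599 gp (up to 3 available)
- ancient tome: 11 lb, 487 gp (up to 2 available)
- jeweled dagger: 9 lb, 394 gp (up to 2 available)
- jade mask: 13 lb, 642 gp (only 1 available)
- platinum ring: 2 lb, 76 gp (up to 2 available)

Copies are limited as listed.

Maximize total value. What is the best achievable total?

3220

Greedy by ratio would take 2×silver idol + 2×pearl string + 2×copper ingots + 2×gold chalice: 48 lb used, total 3178.
Replace 2×silver idol with jeweled dagger: the trade gains 42 net, giving 3220 at 49 lb.
That's the maximum — no swap from here does better than 3220.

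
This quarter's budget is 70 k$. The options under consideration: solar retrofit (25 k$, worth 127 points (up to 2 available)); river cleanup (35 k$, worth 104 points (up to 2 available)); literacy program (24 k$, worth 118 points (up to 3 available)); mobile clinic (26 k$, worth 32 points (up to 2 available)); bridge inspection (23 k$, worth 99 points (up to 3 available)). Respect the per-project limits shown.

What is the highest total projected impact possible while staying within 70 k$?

316

Ranking by ratio (projected impact/k$): solar retrofit 5.08, literacy program 4.92, bridge inspection 4.30, river cleanup 2.97.
Taking the top-ratio projects first gives 2×solar retrofit for 254 (50 k$).
Replace 2×solar retrofit with literacy program + 2×bridge inspection: the trade gains 62 net, giving 316 at 70 k$.
Nothing else within 70 k$ beats 316.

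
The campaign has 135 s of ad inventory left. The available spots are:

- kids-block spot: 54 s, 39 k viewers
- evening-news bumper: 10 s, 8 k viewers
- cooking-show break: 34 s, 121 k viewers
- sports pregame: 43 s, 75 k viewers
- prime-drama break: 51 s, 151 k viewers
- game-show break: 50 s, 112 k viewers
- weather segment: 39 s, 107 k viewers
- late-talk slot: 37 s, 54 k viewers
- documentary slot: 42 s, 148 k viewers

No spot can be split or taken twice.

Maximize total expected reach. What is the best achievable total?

420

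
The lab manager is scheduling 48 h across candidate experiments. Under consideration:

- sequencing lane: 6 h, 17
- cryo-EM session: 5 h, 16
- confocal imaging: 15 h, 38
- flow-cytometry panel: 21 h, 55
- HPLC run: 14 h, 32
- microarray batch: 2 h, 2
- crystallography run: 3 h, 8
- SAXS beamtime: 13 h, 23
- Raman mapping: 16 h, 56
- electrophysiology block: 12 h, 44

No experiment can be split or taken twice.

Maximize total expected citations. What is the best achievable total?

154

Filling by ratio: sequencing lane + cryo-EM session + microarray batch + crystallography run + Raman mapping + electrophysiology block for 143, with 4 h left unused.
Dropping sequencing lane and microarray batch and crystallography run frees 11 h; slotting in confocal imaging (15 h) lifts the total to 154 at 48 h.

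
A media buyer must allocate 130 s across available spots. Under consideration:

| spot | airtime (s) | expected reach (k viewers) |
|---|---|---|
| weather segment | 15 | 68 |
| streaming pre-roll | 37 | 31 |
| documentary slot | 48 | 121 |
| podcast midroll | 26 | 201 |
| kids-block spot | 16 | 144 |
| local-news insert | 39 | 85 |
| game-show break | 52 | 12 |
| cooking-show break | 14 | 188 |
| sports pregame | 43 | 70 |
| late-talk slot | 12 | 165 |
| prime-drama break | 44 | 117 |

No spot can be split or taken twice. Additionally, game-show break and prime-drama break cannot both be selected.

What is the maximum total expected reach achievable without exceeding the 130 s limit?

Ranking by ratio (expected reach/s): late-talk slot 13.75, cooking-show break 13.43, kids-block spot 9.00, podcast midroll 7.73.
Taking weather segment + podcast midroll + kids-block spot + cooking-show break + late-talk slot + prime-drama break: 127 s used, 883 in expected reach.
No other feasible combination exceeds 883.

883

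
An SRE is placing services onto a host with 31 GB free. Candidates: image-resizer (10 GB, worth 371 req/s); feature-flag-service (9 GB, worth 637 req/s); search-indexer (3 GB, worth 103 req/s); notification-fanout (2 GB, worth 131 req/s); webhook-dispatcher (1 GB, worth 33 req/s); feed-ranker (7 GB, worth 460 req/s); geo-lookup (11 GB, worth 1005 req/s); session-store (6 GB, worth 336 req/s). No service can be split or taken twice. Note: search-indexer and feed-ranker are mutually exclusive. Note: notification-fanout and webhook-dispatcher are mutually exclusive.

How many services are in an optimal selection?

4

Best achievable throughput is 2233.
feature-flag-service + notification-fanout + feed-ranker + geo-lookup hits 2233 at 29 GB.
All optima have 4 services.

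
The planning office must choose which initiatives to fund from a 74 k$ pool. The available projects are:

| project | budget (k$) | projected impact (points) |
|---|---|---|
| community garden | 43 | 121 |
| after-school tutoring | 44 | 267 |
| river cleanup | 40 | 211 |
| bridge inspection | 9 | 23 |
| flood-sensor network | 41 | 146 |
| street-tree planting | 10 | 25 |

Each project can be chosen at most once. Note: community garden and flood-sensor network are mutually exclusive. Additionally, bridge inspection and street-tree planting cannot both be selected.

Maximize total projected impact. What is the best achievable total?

292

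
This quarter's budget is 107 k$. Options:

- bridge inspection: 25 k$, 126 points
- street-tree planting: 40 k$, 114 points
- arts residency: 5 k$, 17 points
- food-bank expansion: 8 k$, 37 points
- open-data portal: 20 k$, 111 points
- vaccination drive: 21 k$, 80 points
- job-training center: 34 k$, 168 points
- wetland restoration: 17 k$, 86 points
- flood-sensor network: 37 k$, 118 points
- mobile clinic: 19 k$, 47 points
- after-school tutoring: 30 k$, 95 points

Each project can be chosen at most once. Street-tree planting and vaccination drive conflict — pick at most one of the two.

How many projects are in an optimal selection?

5

Best achievable projected impact is 528.
One optimal bundle: bridge inspection + food-bank expansion + open-data portal + job-training center + wetland restoration (104 k$).
Any selection reaching 528 contains exactly 5 projects.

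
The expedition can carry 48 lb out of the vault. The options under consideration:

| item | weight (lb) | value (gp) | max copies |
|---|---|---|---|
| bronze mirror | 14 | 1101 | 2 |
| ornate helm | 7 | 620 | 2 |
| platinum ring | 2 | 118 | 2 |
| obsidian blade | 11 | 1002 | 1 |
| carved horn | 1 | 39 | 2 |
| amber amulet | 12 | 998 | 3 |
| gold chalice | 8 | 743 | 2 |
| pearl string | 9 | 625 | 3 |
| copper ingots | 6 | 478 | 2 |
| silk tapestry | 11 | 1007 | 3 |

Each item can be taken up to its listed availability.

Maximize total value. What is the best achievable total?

4384

Taking the top-ratio items first gives ornate helm + platinum ring + carved horn + 2×gold chalice + 2×silk tapestry for 4277 (48 lb).
The 11 lb tied up in platinum ring and carved horn and gold chalice is better spent on silk tapestry — total rises to 4384 (48 lb).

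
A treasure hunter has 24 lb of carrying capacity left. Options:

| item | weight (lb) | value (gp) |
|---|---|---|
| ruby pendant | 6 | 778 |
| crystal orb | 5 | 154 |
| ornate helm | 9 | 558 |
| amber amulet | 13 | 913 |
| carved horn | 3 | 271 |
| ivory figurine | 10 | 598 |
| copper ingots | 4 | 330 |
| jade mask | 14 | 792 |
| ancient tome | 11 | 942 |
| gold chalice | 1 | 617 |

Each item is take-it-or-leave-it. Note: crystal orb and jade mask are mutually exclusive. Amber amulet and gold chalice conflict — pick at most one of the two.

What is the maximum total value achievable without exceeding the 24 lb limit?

Greedy by ratio would take ruby pendant + carved horn + ancient tome + gold chalice: 21 lb used, total 2608.
The 3 lb tied up in carved horn is better spent on copper ingots — total rises to 2667 (22 lb).
Nothing else feasible within 24 lb beats 2667.

2667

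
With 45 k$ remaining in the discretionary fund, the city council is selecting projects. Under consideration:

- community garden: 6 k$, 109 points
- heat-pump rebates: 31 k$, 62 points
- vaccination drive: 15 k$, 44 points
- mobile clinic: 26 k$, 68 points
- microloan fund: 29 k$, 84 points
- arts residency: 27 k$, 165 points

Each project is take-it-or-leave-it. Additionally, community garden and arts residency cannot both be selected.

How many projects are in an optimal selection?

2

The maximum projected impact within 45 k$ is 209.
For example vaccination drive + arts residency achieves it, using 42 k$.
Every optimal selection uses 2 projects.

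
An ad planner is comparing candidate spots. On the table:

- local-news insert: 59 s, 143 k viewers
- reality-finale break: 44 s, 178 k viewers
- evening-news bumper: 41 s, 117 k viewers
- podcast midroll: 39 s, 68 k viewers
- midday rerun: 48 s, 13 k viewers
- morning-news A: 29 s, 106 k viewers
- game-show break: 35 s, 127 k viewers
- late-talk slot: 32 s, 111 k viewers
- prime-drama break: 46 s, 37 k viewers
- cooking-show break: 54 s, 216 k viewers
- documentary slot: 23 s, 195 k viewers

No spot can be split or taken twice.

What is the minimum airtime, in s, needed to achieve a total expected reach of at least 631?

141

Look for the lowest-airtime combination reaching 631.
Taking morning-news A + game-show break + cooking-show break + documentary slot gives 644 (≥ 631) for 141 s.
No combination under 141 s hits 631.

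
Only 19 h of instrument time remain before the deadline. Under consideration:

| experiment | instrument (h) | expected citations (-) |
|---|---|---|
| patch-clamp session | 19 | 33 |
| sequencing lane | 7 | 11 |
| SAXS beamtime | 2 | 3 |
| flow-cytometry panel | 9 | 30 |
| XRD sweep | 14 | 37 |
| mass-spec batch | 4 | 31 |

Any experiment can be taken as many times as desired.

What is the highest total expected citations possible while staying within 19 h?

Best packing: SAXS beamtime + 4×mass-spec batch — 18 h, 127 total.

127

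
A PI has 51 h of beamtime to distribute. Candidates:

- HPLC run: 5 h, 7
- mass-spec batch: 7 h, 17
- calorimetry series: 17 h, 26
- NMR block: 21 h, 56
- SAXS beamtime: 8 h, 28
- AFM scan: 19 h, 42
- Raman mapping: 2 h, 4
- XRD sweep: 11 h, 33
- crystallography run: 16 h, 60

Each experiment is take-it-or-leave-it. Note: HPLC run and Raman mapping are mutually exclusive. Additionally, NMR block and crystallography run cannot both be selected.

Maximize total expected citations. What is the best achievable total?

147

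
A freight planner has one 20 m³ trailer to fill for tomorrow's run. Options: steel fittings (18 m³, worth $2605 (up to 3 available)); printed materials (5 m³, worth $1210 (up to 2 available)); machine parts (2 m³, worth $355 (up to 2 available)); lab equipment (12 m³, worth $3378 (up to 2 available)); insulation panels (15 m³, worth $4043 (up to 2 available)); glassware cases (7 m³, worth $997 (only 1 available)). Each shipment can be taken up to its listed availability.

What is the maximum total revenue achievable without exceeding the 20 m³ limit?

5253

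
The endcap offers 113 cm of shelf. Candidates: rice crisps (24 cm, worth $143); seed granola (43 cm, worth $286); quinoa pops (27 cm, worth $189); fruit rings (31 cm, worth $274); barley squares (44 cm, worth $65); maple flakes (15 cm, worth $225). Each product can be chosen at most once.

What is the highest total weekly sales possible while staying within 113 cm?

928

Ranking by ratio (weekly sales/cm): maple flakes 15.00, fruit rings 8.84, quinoa pops 7.00.
Taking the top-ratio products first gives rice crisps + quinoa pops + fruit rings + maple flakes for 831 (97 cm).
Replace quinoa pops with seed granola: the trade gains 97 net, giving 928 at 113 cm.
The closest alternative, rice crisps + seed granola + quinoa pops + maple flakes, reaches only 843.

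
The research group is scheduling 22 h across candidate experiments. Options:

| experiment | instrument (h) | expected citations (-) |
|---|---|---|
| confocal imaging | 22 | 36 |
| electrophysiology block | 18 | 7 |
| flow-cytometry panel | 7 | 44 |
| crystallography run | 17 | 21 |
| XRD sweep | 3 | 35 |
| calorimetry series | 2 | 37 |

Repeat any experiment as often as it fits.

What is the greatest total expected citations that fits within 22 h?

Ranking by ratio (expected citations/h): calorimetry series 18.50, XRD sweep 11.67, flow-cytometry panel 6.29.
Best packing: 11×calorimetry series — 22 h, 407 total.
Nothing else within 22 h beats 407.

407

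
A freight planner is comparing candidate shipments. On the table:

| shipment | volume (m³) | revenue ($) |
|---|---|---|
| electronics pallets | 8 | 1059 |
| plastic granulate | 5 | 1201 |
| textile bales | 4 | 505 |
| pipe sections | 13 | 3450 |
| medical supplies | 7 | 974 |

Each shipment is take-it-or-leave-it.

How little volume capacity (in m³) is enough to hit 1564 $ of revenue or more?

9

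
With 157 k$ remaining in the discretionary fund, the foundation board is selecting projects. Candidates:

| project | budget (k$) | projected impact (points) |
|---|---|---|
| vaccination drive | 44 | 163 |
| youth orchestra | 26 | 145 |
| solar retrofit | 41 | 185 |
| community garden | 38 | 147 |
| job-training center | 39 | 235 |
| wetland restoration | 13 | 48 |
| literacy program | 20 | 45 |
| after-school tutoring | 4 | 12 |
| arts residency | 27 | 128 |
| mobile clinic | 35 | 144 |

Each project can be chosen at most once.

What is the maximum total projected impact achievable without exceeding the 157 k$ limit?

760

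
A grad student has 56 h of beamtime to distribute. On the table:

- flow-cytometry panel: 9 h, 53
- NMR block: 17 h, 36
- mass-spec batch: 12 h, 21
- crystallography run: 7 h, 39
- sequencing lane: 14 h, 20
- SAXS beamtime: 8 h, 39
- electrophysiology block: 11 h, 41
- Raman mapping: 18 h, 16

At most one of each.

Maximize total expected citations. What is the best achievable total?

Taking flow-cytometry panel + NMR block + crystallography run + SAXS beamtime + electrophysiology block: 52 h used, 208 in expected citations.
The closest alternative, flow-cytometry panel + mass-spec batch + crystallography run + SAXS beamtime + electrophysiology block, reaches only 193.

208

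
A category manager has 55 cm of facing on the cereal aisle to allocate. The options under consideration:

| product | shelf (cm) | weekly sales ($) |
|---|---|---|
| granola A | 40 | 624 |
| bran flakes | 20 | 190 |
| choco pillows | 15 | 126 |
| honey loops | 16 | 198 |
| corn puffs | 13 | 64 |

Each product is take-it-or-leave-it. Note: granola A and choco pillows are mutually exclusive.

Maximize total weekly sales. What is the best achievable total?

688

Best packing: granola A + corn puffs — 53 cm, 688 total.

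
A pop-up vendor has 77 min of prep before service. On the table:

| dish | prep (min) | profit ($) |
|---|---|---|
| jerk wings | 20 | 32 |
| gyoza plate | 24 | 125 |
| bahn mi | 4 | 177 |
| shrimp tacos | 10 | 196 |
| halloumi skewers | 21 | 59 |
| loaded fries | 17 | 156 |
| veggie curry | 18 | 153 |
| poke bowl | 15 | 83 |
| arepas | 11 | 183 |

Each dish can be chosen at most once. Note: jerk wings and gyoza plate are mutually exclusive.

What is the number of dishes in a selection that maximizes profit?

6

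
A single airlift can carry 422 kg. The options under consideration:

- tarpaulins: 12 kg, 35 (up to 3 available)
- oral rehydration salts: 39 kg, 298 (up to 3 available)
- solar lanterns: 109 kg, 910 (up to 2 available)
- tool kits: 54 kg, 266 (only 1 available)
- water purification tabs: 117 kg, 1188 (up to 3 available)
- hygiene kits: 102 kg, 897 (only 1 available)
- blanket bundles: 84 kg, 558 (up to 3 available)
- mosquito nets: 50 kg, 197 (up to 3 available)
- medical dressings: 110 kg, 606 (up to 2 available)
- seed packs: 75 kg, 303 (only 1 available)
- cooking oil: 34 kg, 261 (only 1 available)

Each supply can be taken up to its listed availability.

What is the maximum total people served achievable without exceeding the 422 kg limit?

3932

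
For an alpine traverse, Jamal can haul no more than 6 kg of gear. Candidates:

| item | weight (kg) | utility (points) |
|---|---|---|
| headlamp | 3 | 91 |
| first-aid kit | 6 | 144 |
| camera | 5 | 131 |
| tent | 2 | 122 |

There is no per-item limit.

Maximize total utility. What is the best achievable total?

The ratio ordering already packs tightly: 3×tent, 6 kg, 366.
No other feasible combination exceeds 366.

366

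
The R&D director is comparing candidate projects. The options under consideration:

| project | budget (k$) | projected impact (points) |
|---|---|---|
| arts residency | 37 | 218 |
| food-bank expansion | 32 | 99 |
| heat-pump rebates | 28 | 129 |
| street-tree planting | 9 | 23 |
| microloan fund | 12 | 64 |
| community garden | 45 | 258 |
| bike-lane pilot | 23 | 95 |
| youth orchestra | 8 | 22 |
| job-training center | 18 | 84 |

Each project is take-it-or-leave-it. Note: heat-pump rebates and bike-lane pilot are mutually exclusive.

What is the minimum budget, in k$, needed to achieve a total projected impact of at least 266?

49

Minimise k$ subject to total projected impact ≥ 266.
Taking arts residency + microloan fund gives 282 (≥ 266) for 49 k$.
No combination under 49 k$ hits 266.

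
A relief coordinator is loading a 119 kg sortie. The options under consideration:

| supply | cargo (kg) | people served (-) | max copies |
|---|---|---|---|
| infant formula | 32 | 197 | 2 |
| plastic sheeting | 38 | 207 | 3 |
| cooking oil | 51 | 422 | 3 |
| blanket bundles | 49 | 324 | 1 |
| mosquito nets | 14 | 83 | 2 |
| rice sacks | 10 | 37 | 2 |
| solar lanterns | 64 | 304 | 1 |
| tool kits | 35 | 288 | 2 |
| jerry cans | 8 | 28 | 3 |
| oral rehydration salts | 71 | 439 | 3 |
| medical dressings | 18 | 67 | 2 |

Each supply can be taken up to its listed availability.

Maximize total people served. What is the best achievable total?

927

Ranking by ratio (people served/kg): cooking oil 8.27, tool kits 8.23, blanket bundles 6.61.
Best packing: 2×cooking oil + mosquito nets — 116 kg, 927 total.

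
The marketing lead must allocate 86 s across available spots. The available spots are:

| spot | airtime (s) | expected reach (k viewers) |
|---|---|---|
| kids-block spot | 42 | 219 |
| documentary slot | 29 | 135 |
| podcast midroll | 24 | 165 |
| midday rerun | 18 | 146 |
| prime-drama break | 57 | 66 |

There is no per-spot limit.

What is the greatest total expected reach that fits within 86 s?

622

Greedy by ratio would take 4×midday rerun: 72 s used, total 584.
The 36 s tied up in 2×midday rerun is better spent on 2×podcast midroll — total rises to 622 (84 s).
Every other selection either busts 86 s or fails to beat 622.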